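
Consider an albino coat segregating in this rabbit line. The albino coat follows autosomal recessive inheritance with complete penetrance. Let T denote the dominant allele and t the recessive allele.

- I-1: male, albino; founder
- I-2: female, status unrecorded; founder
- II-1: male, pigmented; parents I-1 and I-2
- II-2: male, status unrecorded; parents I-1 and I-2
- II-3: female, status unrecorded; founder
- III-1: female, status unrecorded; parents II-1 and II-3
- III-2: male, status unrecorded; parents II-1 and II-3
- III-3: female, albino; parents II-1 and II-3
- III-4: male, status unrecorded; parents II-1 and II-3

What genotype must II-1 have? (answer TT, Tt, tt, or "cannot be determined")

Tt

From phenotype alone, II-1 is TT or Tt.
II-1 is pigmented so carries T and received t from I-1 (tt), so II-1 is Tt.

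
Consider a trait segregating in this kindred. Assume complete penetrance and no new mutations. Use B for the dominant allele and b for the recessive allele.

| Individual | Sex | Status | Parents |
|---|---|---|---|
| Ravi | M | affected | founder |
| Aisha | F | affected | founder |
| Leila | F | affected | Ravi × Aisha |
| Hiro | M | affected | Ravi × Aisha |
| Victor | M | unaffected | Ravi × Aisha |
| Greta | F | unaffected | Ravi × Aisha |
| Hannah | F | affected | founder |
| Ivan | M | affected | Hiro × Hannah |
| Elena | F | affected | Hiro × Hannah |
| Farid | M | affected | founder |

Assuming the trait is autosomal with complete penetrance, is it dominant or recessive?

dominant

Ravi and Aisha are both affected yet have an unaffected child Victor. Under a recessive model two affected parents are homozygous and every child would be affected, so the trait cannot be recessive.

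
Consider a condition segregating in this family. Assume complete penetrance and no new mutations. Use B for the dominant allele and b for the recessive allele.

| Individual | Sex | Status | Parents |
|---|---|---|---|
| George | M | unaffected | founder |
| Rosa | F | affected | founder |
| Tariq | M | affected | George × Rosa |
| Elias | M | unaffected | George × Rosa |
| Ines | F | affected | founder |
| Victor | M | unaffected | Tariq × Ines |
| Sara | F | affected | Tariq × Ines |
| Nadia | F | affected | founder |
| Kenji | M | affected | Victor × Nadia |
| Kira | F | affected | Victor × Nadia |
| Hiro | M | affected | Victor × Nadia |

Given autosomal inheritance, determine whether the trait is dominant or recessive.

dominant

Tariq and Ines are both affected yet have an unaffected child Victor. Under a recessive model two affected parents are homozygous and every child would be affected, so the trait cannot be recessive.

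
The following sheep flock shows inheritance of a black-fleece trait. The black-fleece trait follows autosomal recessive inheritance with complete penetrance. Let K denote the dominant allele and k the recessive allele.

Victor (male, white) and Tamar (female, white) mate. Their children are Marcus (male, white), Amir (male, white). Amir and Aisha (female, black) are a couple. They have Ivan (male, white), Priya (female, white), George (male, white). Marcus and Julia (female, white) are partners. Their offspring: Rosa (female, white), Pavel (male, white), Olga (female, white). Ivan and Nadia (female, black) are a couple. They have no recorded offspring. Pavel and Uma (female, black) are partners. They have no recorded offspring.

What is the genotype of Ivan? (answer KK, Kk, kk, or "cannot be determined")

Kk

From phenotype alone, Ivan is KK or Kk.
Ivan is white so carries K and received k from Aisha (kk), so Ivan is Kk.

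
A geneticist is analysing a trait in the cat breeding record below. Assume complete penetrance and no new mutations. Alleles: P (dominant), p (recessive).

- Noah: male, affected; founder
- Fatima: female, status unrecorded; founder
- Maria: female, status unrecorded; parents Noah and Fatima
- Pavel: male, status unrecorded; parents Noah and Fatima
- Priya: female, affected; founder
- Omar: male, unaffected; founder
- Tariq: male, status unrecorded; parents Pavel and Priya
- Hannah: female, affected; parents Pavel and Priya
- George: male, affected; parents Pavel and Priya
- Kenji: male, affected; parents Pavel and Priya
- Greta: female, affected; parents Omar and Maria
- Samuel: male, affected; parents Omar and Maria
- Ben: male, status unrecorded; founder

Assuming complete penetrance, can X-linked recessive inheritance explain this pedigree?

Under X-linked recessive, Greta (affected, female) cannot arise from Omar (unaffected) × Maria (unrecorded).

No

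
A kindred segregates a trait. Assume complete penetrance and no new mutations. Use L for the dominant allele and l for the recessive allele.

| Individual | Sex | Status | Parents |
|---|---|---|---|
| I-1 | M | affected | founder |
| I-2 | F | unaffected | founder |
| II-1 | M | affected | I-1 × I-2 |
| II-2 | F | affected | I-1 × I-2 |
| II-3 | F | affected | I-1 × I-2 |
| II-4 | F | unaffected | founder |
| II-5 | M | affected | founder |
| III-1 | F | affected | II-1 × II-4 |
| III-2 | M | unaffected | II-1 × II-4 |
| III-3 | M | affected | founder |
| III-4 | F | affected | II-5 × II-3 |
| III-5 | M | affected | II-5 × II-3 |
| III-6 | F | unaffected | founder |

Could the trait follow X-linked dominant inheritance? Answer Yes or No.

No

Under X-linked dominant, II-1 (affected, male) cannot arise from I-1 (affected) × I-2 (unaffected).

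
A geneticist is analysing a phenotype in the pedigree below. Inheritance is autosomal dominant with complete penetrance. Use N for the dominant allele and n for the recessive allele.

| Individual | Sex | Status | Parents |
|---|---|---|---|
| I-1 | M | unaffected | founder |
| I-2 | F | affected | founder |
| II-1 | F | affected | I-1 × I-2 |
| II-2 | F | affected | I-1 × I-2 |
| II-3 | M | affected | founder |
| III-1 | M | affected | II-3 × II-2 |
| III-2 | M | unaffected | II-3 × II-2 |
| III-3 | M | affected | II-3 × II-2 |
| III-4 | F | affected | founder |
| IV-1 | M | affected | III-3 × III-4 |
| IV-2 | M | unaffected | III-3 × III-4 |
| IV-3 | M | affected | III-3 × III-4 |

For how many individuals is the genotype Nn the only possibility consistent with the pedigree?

Obligate heterozygotes: II-1 is affected so carries N and received n from I-1 (nn), so II-1 is Nn; II-2 is affected so carries N and received n from I-1 (nn), so II-2 is Nn; II-3 is affected so carries N and passed n to III-2 (nn), so II-3 is Nn; III-3 is affected so carries N and passed n to IV-2 (nn), so III-3 is Nn; III-4 is affected so carries N and passed n to IV-2 (nn), so III-4 is Nn.
Every other individual is either homozygous by phenotype or has at least one consistent homozygous assignment, so the count is 5.

5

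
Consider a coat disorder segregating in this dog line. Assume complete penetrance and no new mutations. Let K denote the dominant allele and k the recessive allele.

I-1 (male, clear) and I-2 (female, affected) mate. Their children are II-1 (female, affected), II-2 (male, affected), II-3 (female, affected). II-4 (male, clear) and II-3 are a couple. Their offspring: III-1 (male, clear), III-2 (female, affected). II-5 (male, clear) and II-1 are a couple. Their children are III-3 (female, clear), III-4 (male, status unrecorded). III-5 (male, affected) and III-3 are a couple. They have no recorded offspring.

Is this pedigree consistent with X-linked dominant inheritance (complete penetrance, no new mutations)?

A consistent assignment under X-linked dominant exists: I-1 X^k Y, I-2 X^K X^K, II-1 X^K X^k, II-2 X^K Y, II-3 X^K X^k, II-4 X^k Y, II-5 X^k Y, III-1 X^k Y, III-2 X^K X^k, III-3 X^k X^k, III-4 X^K Y, III-5 X^K Y.
In this assignment every recorded phenotype matches its genotype and every non-founder's genotype is obtainable from its parents' genotypes, so the pedigree is consistent.

Yes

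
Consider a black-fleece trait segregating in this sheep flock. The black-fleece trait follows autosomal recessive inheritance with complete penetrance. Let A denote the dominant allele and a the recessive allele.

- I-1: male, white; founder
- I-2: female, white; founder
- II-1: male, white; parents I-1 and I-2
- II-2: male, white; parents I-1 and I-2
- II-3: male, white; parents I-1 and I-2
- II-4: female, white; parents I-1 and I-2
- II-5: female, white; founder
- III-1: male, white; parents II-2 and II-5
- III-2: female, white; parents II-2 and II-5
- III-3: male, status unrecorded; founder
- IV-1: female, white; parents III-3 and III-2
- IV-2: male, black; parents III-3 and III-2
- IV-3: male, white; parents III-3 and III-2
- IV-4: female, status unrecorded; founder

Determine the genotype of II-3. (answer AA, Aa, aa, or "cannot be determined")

cannot be determined

II-3's phenotype allows AA or Aa, and no parent or child forces a single allele at both positions; consistent genotype assignments exist with II-3 as AA or Aa.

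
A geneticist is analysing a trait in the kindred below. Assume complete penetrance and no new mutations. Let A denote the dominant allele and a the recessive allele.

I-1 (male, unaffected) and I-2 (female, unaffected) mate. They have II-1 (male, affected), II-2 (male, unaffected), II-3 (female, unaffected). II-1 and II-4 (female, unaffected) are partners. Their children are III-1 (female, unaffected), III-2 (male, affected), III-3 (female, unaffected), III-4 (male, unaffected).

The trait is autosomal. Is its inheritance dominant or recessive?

I-1 and I-2 are both unaffected yet have an affected child II-1. Under dominance, an affected child requires at least one affected parent, so the trait cannot be dominant.

recessive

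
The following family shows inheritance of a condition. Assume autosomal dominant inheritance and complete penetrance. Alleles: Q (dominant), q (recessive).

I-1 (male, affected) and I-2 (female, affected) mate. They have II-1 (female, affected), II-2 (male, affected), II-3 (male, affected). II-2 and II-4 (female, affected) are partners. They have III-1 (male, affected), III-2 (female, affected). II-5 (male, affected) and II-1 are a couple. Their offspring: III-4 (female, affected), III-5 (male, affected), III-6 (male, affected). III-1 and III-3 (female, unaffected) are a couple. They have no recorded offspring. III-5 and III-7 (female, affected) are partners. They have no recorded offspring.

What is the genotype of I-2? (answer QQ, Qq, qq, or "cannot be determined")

cannot be determined

I-2's phenotype allows QQ or Qq, and no parent or child forces a single allele at both positions; consistent genotype assignments exist with I-2 as QQ or Qq.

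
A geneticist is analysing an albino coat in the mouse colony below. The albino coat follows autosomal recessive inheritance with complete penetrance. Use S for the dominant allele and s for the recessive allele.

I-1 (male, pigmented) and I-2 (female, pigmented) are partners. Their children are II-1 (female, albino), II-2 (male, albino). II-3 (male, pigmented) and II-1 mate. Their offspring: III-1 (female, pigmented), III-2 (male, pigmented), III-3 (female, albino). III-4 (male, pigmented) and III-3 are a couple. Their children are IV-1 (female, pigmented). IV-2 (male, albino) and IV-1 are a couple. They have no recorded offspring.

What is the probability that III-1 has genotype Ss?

1

III-1 is pigmented so carries S and received s from II-1 (ss), so III-1 is Ss, giving P(Ss) = 1.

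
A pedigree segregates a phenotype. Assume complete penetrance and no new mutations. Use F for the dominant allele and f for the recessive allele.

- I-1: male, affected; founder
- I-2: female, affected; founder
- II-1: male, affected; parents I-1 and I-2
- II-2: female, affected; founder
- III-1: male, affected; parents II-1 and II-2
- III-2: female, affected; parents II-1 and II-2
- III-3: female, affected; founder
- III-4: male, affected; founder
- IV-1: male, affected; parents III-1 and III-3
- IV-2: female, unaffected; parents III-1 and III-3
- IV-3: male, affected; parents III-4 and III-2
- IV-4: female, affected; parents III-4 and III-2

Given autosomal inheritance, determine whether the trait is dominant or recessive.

dominant

III-1 and III-3 are both affected yet have an unaffected child IV-2. Under a recessive model two affected parents are homozygous and every child would be affected, so the trait cannot be recessive.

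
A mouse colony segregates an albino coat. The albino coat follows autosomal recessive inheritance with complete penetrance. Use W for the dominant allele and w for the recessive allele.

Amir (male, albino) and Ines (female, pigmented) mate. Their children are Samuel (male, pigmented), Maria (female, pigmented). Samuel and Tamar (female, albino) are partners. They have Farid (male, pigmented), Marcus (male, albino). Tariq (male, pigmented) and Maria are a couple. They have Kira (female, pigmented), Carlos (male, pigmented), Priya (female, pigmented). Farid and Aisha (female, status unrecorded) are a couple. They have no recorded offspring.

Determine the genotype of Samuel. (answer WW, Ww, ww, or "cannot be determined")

From phenotype alone, Samuel is WW or Ww.
Samuel is pigmented so carries W and received w from Amir (ww), so Samuel is Ww.

Ww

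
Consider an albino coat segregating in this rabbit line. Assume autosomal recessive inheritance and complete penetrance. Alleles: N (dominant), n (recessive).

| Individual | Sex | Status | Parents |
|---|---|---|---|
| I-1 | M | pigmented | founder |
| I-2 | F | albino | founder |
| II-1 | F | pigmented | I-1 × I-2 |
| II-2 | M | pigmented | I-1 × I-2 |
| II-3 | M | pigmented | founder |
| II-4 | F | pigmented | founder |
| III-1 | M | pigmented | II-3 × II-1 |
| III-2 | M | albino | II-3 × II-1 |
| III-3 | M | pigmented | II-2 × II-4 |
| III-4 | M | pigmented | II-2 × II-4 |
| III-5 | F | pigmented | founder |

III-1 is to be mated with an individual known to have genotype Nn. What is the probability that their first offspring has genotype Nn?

1/2

II-3 is pigmented so carries N and passed n to III-2 (nn), so II-3 is Nn.
II-1 is pigmented so carries N and received n from I-2 (nn), so II-1 is Nn.
III-1 is a pigmented offspring of II-3 (Nn) × II-1 (Nn), whose cross gives 1/4 NN : 1/2 Nn : 1/4 nn; conditioning on being pigmented, III-1 is NN with probability 1/3, Nn with probability 2/3.
Summing over parental genotype combinations, P(offspring has genotype Nn) = 1/3·1/2 + 2/3·1/2 = 1/2.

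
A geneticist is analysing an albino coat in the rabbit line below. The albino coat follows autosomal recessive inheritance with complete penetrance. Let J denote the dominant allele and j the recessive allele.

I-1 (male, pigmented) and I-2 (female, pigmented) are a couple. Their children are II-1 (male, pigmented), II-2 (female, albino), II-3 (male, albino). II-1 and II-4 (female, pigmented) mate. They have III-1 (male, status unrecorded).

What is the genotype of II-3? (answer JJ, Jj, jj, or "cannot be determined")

jj

II-3 is albino, so II-3 is jj.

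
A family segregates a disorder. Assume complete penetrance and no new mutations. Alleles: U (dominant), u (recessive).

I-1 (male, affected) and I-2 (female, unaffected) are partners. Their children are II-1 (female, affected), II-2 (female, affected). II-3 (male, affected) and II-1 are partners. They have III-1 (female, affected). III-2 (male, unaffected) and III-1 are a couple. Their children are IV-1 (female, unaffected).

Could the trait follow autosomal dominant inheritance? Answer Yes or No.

A consistent assignment under autosomal dominant exists: I-1 UU, I-2 uu, II-1 Uu, II-2 Uu, II-3 UU, III-1 Uu, III-2 uu, IV-1 uu.
In this assignment every recorded phenotype matches its genotype and every non-founder's genotype is obtainable from its parents' genotypes, so the pedigree is consistent.

Yes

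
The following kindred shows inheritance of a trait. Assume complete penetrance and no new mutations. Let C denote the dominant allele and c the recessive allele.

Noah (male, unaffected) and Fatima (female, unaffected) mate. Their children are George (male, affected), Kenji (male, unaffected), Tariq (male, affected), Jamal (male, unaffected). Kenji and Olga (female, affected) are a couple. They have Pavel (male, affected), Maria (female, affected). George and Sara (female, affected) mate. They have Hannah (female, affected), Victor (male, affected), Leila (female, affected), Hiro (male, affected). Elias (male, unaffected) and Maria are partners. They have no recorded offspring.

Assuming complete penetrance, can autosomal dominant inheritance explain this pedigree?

Under autosomal dominant, George (affected, male) cannot arise from Noah (unaffected) × Fatima (unaffected).

No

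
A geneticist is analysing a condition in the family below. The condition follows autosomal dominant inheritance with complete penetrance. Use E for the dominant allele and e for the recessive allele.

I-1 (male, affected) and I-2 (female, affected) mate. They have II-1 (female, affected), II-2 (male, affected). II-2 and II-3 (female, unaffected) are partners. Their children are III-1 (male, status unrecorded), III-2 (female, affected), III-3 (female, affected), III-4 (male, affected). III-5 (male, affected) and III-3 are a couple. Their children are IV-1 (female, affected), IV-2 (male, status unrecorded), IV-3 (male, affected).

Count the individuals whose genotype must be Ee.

3

Obligate heterozygotes: III-2 is affected so carries E and received e from II-3 (ee), so III-2 is Ee; III-3 is affected so carries E and received e from II-3 (ee), so III-3 is Ee; III-4 is affected so carries E and received e from II-3 (ee), so III-4 is Ee.
Every other individual is either homozygous by phenotype or has at least one consistent homozygous assignment, so the count is 3.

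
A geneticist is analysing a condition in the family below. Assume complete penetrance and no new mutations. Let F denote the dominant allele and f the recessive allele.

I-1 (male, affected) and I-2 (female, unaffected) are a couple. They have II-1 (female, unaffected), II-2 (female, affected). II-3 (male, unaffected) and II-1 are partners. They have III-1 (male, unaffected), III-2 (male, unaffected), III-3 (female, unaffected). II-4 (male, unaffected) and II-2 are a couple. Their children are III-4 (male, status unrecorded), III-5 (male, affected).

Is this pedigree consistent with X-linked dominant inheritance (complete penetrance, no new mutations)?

Under X-linked dominant, II-1 (unaffected, female) cannot arise from I-1 (affected) × I-2 (unaffected).

No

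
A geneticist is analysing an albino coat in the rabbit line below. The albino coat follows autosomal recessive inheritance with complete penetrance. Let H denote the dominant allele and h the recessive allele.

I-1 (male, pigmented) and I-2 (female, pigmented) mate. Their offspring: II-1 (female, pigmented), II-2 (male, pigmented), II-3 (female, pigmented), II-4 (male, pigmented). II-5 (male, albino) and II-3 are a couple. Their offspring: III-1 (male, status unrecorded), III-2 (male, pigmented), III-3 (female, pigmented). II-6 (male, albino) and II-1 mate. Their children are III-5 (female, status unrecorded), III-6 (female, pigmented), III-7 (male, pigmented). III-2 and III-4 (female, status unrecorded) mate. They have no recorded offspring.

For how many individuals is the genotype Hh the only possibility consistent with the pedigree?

Obligate heterozygotes: III-2 is pigmented so carries H and received h from II-5 (hh), so III-2 is Hh; III-3 is pigmented so carries H and received h from II-5 (hh), so III-3 is Hh; III-6 is pigmented so carries H and received h from II-6 (hh), so III-6 is Hh; III-7 is pigmented so carries H and received h from II-6 (hh), so III-7 is Hh.
Every other individual is either homozygous by phenotype or has at least one consistent homozygous assignment, so the count is 4.

4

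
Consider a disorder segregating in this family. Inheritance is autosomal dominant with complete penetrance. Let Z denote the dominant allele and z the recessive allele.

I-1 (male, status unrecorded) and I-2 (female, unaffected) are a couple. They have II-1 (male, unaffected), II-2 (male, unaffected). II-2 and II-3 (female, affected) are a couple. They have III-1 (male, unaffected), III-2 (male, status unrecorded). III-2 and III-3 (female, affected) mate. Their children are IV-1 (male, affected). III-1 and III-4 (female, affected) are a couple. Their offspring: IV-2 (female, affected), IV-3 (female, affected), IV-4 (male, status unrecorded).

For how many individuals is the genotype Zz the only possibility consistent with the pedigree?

Obligate heterozygotes: II-3 is affected so carries Z and passed z to III-1 (zz), so II-3 is Zz; IV-2 is affected so carries Z and received z from III-1 (zz), so IV-2 is Zz; IV-3 is affected so carries Z and received z from III-1 (zz), so IV-3 is Zz.
Every other individual is either homozygous by phenotype or has at least one consistent homozygous assignment, so the count is 3.

3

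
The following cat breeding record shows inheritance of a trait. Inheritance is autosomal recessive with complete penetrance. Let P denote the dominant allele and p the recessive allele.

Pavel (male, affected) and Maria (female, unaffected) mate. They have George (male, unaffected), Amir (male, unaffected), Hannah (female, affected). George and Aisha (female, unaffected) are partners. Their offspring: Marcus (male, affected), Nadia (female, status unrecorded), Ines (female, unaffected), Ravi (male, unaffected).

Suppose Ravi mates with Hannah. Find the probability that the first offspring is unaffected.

George is unaffected so carries P and received p from Pavel (pp), so George is Pp.
Aisha is unaffected so carries P and passed p to Marcus (pp), so Aisha is Pp.
Ravi is an unaffected offspring of George (Pp) × Aisha (Pp), whose cross gives 1/4 PP : 1/2 Pp : 1/4 pp; conditioning on being unaffected, Ravi is PP with probability 1/3, Pp with probability 2/3.
Hannah is affected, so Hannah is pp.
Summing over parental genotype combinations, P(offspring is unaffected) = 1/3·1 + 2/3·1/2 = 2/3.

2/3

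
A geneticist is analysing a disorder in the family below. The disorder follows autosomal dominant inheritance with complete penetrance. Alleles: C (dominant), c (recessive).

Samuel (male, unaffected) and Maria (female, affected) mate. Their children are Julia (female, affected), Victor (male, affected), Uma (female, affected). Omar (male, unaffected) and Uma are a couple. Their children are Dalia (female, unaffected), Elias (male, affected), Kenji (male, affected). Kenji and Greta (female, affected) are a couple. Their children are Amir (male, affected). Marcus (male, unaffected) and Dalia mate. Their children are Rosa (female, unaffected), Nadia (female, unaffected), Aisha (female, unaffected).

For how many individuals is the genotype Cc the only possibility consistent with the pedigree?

Obligate heterozygotes: Julia is affected so carries C and received c from Samuel (cc), so Julia is Cc; Victor is affected so carries C and received c from Samuel (cc), so Victor is Cc; Uma is affected so carries C and received c from Samuel (cc), so Uma is Cc; Elias is affected so carries C and received c from Omar (cc), so Elias is Cc; Kenji is affected so carries C and received c from Omar (cc), so Kenji is Cc.
Every other individual is either homozygous by phenotype or has at least one consistent homozygous assignment, so the count is 5.

5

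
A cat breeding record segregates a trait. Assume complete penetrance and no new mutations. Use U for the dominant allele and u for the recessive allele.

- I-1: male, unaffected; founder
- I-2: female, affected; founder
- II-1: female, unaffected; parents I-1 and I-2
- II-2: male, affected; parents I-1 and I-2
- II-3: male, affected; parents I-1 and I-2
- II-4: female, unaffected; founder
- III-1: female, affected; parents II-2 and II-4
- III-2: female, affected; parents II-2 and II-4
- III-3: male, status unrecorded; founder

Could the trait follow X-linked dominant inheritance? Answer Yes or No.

Yes

A consistent assignment under X-linked dominant exists: I-1 X^u Y, I-2 X^U X^u, II-1 X^u X^u, II-2 X^U Y, II-3 X^U Y, II-4 X^u X^u, III-1 X^U X^u, III-2 X^U X^u, III-3 X^U Y.
In this assignment every recorded phenotype matches its genotype and every non-founder's genotype is obtainable from its parents' genotypes, so the pedigree is consistent.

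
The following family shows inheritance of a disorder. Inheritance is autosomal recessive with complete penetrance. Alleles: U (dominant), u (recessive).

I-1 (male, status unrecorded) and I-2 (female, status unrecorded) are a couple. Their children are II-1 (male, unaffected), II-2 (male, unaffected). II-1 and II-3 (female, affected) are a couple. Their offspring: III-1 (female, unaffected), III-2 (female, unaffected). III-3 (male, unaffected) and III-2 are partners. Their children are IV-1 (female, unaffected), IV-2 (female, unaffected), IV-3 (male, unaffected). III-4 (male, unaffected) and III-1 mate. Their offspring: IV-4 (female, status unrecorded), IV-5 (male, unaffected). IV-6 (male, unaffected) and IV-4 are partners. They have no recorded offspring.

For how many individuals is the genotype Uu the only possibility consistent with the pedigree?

2

Obligate heterozygotes: III-1 is unaffected so carries U and received u from II-3 (uu), so III-1 is Uu; III-2 is unaffected so carries U and received u from II-3 (uu), so III-2 is Uu.
Every other individual is either homozygous by phenotype or has at least one consistent homozygous assignment, so the count is 2.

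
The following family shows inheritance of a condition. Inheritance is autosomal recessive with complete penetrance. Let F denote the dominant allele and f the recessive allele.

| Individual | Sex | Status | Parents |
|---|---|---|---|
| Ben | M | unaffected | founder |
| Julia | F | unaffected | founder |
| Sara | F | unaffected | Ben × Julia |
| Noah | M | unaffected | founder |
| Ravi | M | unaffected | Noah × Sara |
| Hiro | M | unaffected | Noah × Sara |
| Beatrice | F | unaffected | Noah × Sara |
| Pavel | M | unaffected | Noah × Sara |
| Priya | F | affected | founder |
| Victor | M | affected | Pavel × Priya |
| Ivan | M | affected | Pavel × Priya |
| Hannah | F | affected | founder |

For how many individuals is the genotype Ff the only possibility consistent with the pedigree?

1

Obligate heterozygotes: Pavel is unaffected so carries F and passed f to Victor (ff), so Pavel is Ff.
Every other individual is either homozygous by phenotype or has at least one consistent homozygous assignment, so the count is 1.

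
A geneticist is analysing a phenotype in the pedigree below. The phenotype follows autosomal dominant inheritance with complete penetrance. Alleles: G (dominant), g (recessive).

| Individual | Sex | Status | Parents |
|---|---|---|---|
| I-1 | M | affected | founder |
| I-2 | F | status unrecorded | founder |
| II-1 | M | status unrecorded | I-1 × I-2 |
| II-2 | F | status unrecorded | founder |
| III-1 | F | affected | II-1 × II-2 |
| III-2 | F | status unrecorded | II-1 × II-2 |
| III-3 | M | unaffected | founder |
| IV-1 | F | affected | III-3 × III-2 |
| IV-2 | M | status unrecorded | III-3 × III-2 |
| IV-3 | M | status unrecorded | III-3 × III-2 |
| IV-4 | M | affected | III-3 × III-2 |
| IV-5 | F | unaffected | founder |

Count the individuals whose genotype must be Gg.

Obligate heterozygotes: IV-1 is affected so carries G and received g from III-3 (gg), so IV-1 is Gg; IV-4 is affected so carries G and received g from III-3 (gg), so IV-4 is Gg.
Every other individual is either homozygous by phenotype or has at least one consistent homozygous assignment, so the count is 2.

2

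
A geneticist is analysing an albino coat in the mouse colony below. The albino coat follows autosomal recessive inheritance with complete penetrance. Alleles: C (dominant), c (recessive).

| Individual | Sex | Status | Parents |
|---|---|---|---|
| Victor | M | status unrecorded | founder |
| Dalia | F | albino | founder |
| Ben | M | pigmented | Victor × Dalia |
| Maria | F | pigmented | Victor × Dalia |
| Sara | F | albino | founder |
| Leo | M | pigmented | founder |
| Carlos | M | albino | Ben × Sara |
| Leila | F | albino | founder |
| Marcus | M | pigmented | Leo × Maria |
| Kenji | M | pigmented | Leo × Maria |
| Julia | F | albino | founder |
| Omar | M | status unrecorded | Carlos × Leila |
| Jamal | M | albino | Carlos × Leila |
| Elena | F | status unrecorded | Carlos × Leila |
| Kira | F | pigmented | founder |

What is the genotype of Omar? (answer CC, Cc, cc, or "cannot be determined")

cc

From phenotype alone, Omar is CC or Cc or cc.
Omar received c from Carlos (cc) and received c from Leila (cc), so Omar is cc.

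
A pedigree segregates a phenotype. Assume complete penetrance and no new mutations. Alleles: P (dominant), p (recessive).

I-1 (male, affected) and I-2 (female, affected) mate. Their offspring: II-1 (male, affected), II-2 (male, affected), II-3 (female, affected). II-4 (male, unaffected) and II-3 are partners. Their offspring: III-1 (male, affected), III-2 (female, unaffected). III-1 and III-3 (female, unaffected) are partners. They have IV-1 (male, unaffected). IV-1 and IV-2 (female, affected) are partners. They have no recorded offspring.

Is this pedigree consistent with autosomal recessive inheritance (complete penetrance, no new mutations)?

A consistent assignment under autosomal recessive exists: I-1 pp, I-2 pp, II-1 pp, II-2 pp, II-3 pp, II-4 Pp, III-1 pp, III-2 Pp, III-3 PP, IV-1 Pp, IV-2 pp.
In this assignment every recorded phenotype matches its genotype and every non-founder's genotype is obtainable from its parents' genotypes, so the pedigree is consistent.

Yes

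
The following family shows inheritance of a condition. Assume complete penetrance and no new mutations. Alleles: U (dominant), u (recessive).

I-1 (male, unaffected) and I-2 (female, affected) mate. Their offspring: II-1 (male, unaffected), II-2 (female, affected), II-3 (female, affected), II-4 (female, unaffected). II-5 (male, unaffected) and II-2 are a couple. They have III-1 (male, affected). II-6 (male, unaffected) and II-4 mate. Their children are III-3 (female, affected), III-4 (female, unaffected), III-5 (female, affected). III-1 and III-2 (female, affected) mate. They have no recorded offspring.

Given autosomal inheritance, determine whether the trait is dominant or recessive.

recessive

II-6 and II-4 are both unaffected yet have an affected child III-3. Under dominance, an affected child requires at least one affected parent, so the trait cannot be dominant.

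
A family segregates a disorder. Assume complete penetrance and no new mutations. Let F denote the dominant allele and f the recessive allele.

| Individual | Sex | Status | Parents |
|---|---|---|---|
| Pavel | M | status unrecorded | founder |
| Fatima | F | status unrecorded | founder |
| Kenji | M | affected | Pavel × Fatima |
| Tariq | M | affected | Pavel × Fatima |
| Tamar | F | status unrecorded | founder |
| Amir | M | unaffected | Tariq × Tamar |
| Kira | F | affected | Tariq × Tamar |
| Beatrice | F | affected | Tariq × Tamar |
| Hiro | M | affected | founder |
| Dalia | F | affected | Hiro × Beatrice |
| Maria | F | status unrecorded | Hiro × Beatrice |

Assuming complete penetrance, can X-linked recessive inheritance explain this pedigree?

Yes

A consistent assignment under X-linked recessive exists: Pavel X^F Y, Fatima X^F X^f, Kenji X^f Y, Tariq X^f Y, Tamar X^F X^f, Amir X^F Y, Kira X^f X^f, Beatrice X^f X^f, Hiro X^f Y, Dalia X^f X^f, Maria X^f X^f.
In this assignment every recorded phenotype matches its genotype and every non-founder's genotype is obtainable from its parents' genotypes, so the pedigree is consistent.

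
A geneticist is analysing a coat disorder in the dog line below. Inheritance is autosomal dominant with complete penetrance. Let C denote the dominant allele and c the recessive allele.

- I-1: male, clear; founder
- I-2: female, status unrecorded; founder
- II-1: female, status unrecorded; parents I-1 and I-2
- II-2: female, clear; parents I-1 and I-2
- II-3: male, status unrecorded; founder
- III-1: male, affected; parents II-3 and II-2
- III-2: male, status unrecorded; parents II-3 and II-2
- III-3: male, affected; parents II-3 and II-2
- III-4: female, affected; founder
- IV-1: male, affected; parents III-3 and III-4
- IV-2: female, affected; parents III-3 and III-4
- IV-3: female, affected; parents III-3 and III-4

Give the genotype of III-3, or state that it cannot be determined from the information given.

Cc

From phenotype alone, III-3 is CC or Cc.
III-3 is affected so carries C and received c from II-2 (cc), so III-3 is Cc.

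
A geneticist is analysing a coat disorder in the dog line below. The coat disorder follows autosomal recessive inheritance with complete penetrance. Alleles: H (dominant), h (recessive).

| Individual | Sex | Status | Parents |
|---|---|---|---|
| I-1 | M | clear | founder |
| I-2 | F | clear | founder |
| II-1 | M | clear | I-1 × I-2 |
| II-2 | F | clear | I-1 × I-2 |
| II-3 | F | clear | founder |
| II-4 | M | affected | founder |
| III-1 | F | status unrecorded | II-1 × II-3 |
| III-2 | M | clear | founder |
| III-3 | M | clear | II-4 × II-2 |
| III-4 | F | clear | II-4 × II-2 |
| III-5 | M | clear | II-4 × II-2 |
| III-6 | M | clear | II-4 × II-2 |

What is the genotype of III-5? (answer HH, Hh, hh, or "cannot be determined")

Hh

From phenotype alone, III-5 is HH or Hh.
III-5 is clear so carries H and received h from II-4 (hh), so III-5 is Hh.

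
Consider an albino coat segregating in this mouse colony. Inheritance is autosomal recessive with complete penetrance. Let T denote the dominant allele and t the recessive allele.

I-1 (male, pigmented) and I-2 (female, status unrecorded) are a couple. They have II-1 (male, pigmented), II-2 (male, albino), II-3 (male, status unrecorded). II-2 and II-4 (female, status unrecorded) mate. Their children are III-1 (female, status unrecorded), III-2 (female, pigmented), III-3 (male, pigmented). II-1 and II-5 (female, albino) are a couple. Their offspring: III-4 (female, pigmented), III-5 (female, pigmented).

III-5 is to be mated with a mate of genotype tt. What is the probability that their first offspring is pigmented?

1/2

III-5 is pigmented so carries T and received t from II-5 (tt), so III-5 is Tt.
The cross gives 1/2 Tt : 1/2 tt, so P(offspring is pigmented) = 1/2.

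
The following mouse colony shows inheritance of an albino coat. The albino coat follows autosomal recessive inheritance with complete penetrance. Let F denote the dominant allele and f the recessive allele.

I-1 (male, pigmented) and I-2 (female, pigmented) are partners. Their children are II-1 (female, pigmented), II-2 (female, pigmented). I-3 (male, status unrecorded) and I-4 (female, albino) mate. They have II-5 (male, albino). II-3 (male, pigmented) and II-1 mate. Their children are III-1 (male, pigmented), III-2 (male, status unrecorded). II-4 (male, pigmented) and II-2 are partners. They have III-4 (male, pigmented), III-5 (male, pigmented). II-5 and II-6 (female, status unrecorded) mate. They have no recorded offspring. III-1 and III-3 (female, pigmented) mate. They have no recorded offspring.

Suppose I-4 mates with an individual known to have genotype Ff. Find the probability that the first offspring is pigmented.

1/2

I-4 is albino, so I-4 is ff.
The cross gives 1/2 Ff : 1/2 ff, so P(offspring is pigmented) = 1/2.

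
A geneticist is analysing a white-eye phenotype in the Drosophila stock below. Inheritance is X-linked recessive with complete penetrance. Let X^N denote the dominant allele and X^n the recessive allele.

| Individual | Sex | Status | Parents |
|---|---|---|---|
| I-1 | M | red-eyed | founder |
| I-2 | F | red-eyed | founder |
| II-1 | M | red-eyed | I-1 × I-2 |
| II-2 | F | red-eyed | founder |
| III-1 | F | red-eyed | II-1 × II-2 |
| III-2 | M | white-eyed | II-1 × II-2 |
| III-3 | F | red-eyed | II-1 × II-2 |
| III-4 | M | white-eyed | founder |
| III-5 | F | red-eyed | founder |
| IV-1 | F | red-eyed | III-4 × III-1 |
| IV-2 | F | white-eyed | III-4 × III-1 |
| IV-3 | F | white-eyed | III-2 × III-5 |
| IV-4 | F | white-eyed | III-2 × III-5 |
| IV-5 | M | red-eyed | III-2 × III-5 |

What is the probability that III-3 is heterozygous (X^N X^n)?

1/2

II-1 is red-eyed, so II-1 is X^N Y.
II-2 is red-eyed so carries N and passed n to III-1 (X^N X^n, whose N came from II-1), so II-2 is X^N X^n.
Their cross gives offspring ratios 1/2 X^N X^N : 1/2 X^N X^n. Conditioning on III-3 being red-eyed, P(X^N X^n) = 1/2 / 1 = 1/2.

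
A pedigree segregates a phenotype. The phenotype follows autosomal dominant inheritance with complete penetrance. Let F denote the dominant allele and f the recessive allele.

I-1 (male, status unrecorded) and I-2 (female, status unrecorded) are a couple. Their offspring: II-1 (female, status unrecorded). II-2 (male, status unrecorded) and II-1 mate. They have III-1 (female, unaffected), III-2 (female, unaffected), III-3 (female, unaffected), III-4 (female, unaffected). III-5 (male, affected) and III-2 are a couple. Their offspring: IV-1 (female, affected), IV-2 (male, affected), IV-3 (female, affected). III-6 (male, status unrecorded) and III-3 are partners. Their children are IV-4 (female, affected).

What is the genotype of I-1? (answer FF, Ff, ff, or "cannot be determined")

cannot be determined

I-1's phenotype is unrecorded, and no parent or child forces a single allele at both positions; consistent genotype assignments exist with I-1 as FF or Ff or ff.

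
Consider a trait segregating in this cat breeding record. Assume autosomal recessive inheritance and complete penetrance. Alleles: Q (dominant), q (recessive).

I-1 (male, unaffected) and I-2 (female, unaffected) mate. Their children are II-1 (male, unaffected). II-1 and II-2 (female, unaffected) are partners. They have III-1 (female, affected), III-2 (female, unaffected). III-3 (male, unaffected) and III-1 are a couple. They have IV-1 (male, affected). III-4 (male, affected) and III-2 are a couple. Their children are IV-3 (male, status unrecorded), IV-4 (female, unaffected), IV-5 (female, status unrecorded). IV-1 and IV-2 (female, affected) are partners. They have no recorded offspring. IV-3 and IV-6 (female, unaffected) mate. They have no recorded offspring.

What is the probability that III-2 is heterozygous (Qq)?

1/2

II-1 is unaffected so carries Q and passed q to III-1 (qq), so II-1 is Qq.
II-2 is unaffected so carries Q and passed q to III-1 (qq), so II-2 is Qq.
Their cross gives offspring ratios 1/4 QQ : 1/2 Qq : 1/4 qq. Conditioning on III-2 being unaffected, P(Qq) = 1/2 / 3/4 = 2/3 before taking III-2's own offspring into account.
III-4 is affected, so III-4 is qq.
Now use III-2's offspring. Probability of each recorded status — unaffected daughter IV-4: 1/2 if III-2 is Qq, 1 if QQ. (IV-3, IV-5: equally likely either way, so uninformative.)
Bayes: P(Qq) = 2/3·1/2 / (2/3·1/2 + 1/3·1) = 1/2.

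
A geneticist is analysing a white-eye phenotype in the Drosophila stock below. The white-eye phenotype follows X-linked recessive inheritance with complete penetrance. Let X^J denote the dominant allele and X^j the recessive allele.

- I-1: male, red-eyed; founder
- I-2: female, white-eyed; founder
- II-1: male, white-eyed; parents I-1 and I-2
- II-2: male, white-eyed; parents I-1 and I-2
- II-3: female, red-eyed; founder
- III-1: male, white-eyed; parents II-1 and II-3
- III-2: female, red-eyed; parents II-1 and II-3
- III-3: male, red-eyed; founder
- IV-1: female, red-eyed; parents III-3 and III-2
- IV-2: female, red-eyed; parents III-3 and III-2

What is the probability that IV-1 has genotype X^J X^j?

III-3 is red-eyed, so III-3 is X^J Y.
III-2 is red-eyed so carries J and received j from II-1 (X^j Y), so III-2 is X^J X^j.
Their cross gives offspring ratios 1/2 X^J X^J : 1/2 X^J X^j. Conditioning on IV-1 being red-eyed, P(X^J X^j) = 1/2 / 1 = 1/2.

1/2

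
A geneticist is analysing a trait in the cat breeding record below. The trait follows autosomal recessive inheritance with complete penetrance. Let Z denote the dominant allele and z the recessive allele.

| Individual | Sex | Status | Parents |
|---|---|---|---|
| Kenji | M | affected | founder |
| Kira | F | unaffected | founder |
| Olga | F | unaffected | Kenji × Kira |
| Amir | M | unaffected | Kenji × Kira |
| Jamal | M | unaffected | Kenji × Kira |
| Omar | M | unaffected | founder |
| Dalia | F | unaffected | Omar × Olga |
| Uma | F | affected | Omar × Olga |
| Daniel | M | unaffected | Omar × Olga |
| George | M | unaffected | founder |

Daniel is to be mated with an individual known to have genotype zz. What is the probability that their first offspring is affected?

1/3

Omar is unaffected so carries Z and passed z to Uma (zz), so Omar is Zz.
Olga is unaffected so carries Z and received z from Kenji (zz), so Olga is Zz.
Daniel is an unaffected offspring of Omar (Zz) × Olga (Zz), whose cross gives 1/4 ZZ : 1/2 Zz : 1/4 zz; conditioning on being unaffected, Daniel is ZZ with probability 1/3, Zz with probability 2/3.
Summing over parental genotype combinations, P(offspring is affected) = 2/3·1/2 = 1/3.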